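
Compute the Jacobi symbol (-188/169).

1

Pull out -1: (-188/169) = (-1/169)·(188/169). Since 169 ≡ 1 (mod 4), (-1/169) = +1. Now have (188/169).
Reduce the numerator: 188 ≡ 19 (mod 169), so (188/169) = (19/169).
169 ≡ 1 (mod 4), so quadratic reciprocity gives (19/169) = (169/19). Reduce: 169 ≡ 17 (mod 19). Now have (17/19).
17 ≡ 1 (mod 4), so quadratic reciprocity gives (17/19) = (19/17). Reduce: 19 ≡ 2 (mod 17). Now have (2/17).
Factor out 2: 2 = 2. Since 17 ≡ 1 (mod 8), (2/17) = +1. Now have (1/17).
(1/17) = 1. Collecting the sign factors: 1.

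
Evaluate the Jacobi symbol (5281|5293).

(5281|5293)
  = (5293|5281)    [QR: 5281 ≡ 1 mod 4, sign kept]
  = (12|5281)    [5293 ≡ 12 mod 5281]
  = (3|5281)    [5281 ≡ 1 mod 8 ⇒ (2|5281)^2 = +1]
  = (5281|3)    [QR: 5281 ≡ 1 mod 4, sign kept]
  = (1|3)    [5281 ≡ 1 mod 3]
  = 1    [(1|3) = 1]

1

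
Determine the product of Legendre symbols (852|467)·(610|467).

By multiplicativity, (852·610|467) = (852|467)·(610|467).
First factor (852|467):
(852|467)
  = (385|467)    [852 ≡ 385 mod 467]
  = (467|385)    [QR: 385 ≡ 1 mod 4, sign kept]
  = (82|385)    [467 ≡ 82 mod 385]
  = (41|385)    [385 ≡ 1 mod 8 ⇒ (2|385) = +1]
  = (385|41)    [QR: 41 ≡ 1 mod 4, sign kept]
  = (16|41)    [385 ≡ 16 mod 41]
  = (1|41)    [41 ≡ 1 mod 8 ⇒ (2|41)^4 = +1]
  = 1    [(1|41) = 1]
Second factor (610|467):
(610|467)
  = (143|467)    [610 ≡ 143 mod 467]
  = -(467|143)    [QR: both ≡ 3 mod 4, sign flips]
  = -(38|143)    [467 ≡ 38 mod 143]
  = -(19|143)    [143 ≡ 7 mod 8 ⇒ (2|143) = +1]
  = (143|19)    [QR: both ≡ 3 mod 4, sign flips]
  = (10|19)    [143 ≡ 10 mod 19]
  = -(5|19)    [19 ≡ 3 mod 8 ⇒ (2|19) = -1]
  = -(19|5)    [QR: 5 ≡ 1 mod 4, sign kept]
  = -(4|5)    [19 ≡ 4 mod 5]
  = -(1|5)    [5 ≡ 5 mod 8 ⇒ (2|5)^2 = +1]
  = -1    [(1|5) = 1]
Product: (1)·(-1) = -1.

-1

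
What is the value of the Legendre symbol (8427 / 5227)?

-1

(8427 / 5227)
  = (3200 / 5227)    [8427 ≡ 3200 mod 5227]
  = -(25 / 5227)    [5227 ≡ 3 mod 8 ⇒ (2 / 5227)^7 = -1]
  = -(5227 / 25)    [QR: 25 ≡ 1 mod 4, sign kept]
  = -(2 / 25)    [5227 ≡ 2 mod 25]
  = -(1 / 25)    [25 ≡ 1 mod 8 ⇒ (2 / 25) = +1]
  = -1    [(1 / 25) = 1]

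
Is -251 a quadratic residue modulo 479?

no

Reduce the numerator: -251 ≡ 228 (mod 479), so (-251/479) = (228/479).
Factor out 2: 228 = 2^2·57. Since 479 ≡ 7 (mod 8), (2/479) = +1, and (2/479)^2 = +1. Now have (57/479).
57 ≡ 1 (mod 4), so quadratic reciprocity gives (57/479) = (479/57). Reduce: 479 ≡ 23 (mod 57). Now have (23/57).
57 ≡ 1 (mod 4), so quadratic reciprocity gives (23/57) = (57/23). Reduce: 57 ≡ 11 (mod 23). Now have (11/23).
Both 11 ≡ 3 and 23 ≡ 3 (mod 4), so reciprocity gives (11/23) = -(23/11). Reduce: 23 ≡ 1 (mod 11). Now have -(1/11).
(1/11) = 1. Collecting the sign factors: -1.
The Legendre symbol is -1, so x^2 ≡ -251 (mod 479) has no solution.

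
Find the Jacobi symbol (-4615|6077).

(-4615|6077)
  = (4615|6077)    [6077 ≡ 1 mod 4 ⇒ (-1|6077) = +1]
  = (6077|4615)    [QR: 6077 ≡ 1 mod 4, sign kept]
  = (1462|4615)    [6077 ≡ 1462 mod 4615]
  = (731|4615)    [4615 ≡ 7 mod 8 ⇒ (2|4615) = +1]
  = -(4615|731)    [QR: both ≡ 3 mod 4, sign flips]
  = -(229|731)    [4615 ≡ 229 mod 731]
  = -(731|229)    [QR: 229 ≡ 1 mod 4, sign kept]
  = -(44|229)    [731 ≡ 44 mod 229]
  = -(11|229)    [229 ≡ 5 mod 8 ⇒ (2|229)^2 = +1]
  = -(229|11)    [QR: 229 ≡ 1 mod 4, sign kept]
  = -(9|11)    [229 ≡ 9 mod 11]
  = -(11|9)    [QR: 9 ≡ 1 mod 4, sign kept]
  = -(2|9)    [11 ≡ 2 mod 9]
  = -(1|9)    [9 ≡ 1 mod 8 ⇒ (2|9) = +1]
  = -1    [(1|9) = 1]

-1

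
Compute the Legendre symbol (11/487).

-1

Both 11 ≡ 3 and 487 ≡ 3 (mod 4), so reciprocity gives (11/487) = -(487/11). Reduce: 487 ≡ 3 (mod 11). Now have -(3/11).
Both 3 ≡ 3 and 11 ≡ 3 (mod 4), so reciprocity gives (3/11) = -(11/3). Reduce: 11 ≡ 2 (mod 3). Now have (2/3).
Factor out 2: 2 = 2. Since 3 ≡ 3 (mod 8), (2/3) = -1. Now have -(1/3).
(1/3) = 1. Collecting the sign factors: -1.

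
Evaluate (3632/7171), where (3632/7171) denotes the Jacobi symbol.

Factor out 2: 3632 = 2^4·227. Since 7171 ≡ 3 (mod 8), (2/7171) = -1, and (2/7171)^4 = +1. Now have (227/7171).
Both 227 ≡ 3 and 7171 ≡ 3 (mod 4), so reciprocity gives (227/7171) = -(7171/227). Reduce: 7171 ≡ 134 (mod 227). Now have -(134/227).
Factor out 2: 134 = 2·67. Since 227 ≡ 3 (mod 8), (2/227) = -1. Now have (67/227).
Both 67 ≡ 3 and 227 ≡ 3 (mod 4), so reciprocity gives (67/227) = -(227/67). Reduce: 227 ≡ 26 (mod 67). Now have -(26/67).
Factor out 2: 26 = 2·13. Since 67 ≡ 3 (mod 8), (2/67) = -1. Now have (13/67).
13 ≡ 1 (mod 4), so quadratic reciprocity gives (13/67) = (67/13). Reduce: 67 ≡ 2 (mod 13). Now have (2/13).
Factor out 2: 2 = 2. Since 13 ≡ 5 (mod 8), (2/13) = -1. Now have -(1/13).
(1/13) = 1. Collecting the sign factors: -1.

-1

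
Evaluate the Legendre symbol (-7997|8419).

-1

(-7997|8419)
  = -(7997|8419)    [8419 ≡ 3 mod 4 ⇒ (-1|8419) = -1]
  = -(8419|7997)    [QR: 7997 ≡ 1 mod 4, sign kept]
  = -(422|7997)    [8419 ≡ 422 mod 7997]
  = (211|7997)    [7997 ≡ 5 mod 8 ⇒ (2|7997) = -1]
  = (7997|211)    [QR: 7997 ≡ 1 mod 4, sign kept]
  = (190|211)    [7997 ≡ 190 mod 211]
  = -(95|211)    [211 ≡ 3 mod 8 ⇒ (2|211) = -1]
  = (211|95)    [QR: both ≡ 3 mod 4, sign flips]
  = (21|95)    [211 ≡ 21 mod 95]
  = (95|21)    [QR: 21 ≡ 1 mod 4, sign kept]
  = (11|21)    [95 ≡ 11 mod 21]
  = (21|11)    [QR: 21 ≡ 1 mod 4, sign kept]
  = (10|11)    [21 ≡ 10 mod 11]
  = -(5|11)    [11 ≡ 3 mod 8 ⇒ (2|11) = -1]
  = -(11|5)    [QR: 5 ≡ 1 mod 4, sign kept]
  = -(1|5)    [11 ≡ 1 mod 5]
  = -1    [(1|5) = 1]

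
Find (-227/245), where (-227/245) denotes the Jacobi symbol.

Reduce the numerator: -227 ≡ 18 (mod 245), so (-227/245) = (18/245).
Factor out 2: 18 = 2·9. Since 245 ≡ 5 (mod 8), (2/245) = -1. Now have -(9/245).
9 ≡ 1 (mod 4), so quadratic reciprocity gives (9/245) = (245/9). Reduce: 245 ≡ 2 (mod 9). Now have -(2/9).
Factor out 2: 2 = 2. Since 9 ≡ 1 (mod 8), (2/9) = +1. Now have -(1/9).
(1/9) = 1. Collecting the sign factors: -1.

-1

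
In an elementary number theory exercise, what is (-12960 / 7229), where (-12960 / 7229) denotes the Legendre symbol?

-1

(-12960 / 7229)
  = (12960 / 7229)    [7229 ≡ 1 mod 4 ⇒ (-1 / 7229) = +1]
  = (5731 / 7229)    [12960 ≡ 5731 mod 7229]
  = (7229 / 5731)    [QR: 7229 ≡ 1 mod 4, sign kept]
  = (1498 / 5731)    [7229 ≡ 1498 mod 5731]
  = -(749 / 5731)    [5731 ≡ 3 mod 8 ⇒ (2 / 5731) = -1]
  = -(5731 / 749)    [QR: 749 ≡ 1 mod 4, sign kept]
  = -(488 / 749)    [5731 ≡ 488 mod 749]
  = (61 / 749)    [749 ≡ 5 mod 8 ⇒ (2 / 749)^3 = -1]
  = (749 / 61)    [QR: 61 ≡ 1 mod 4, sign kept]
  = (17 / 61)    [749 ≡ 17 mod 61]
  = (61 / 17)    [QR: 17 ≡ 1 mod 4, sign kept]
  = (10 / 17)    [61 ≡ 10 mod 17]
  = (5 / 17)    [17 ≡ 1 mod 8 ⇒ (2 / 17) = +1]
  = (17 / 5)    [QR: 5 ≡ 1 mod 4, sign kept]
  = (2 / 5)    [17 ≡ 2 mod 5]
  = -(1 / 5)    [5 ≡ 5 mod 8 ⇒ (2 / 5) = -1]
  = -1    [(1 / 5) = 1]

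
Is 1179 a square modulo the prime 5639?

(1179/5639)
  = -(5639/1179)    [QR: both ≡ 3 mod 4, sign flips]
  = -(923/1179)    [5639 ≡ 923 mod 1179]
  = (1179/923)    [QR: both ≡ 3 mod 4, sign flips]
  = (256/923)    [1179 ≡ 256 mod 923]
  = (1/923)    [923 ≡ 3 mod 8 ⇒ (2/923)^8 = +1]
  = 1    [(1/923) = 1]
(1179/5639) = 1, and 5639 is prime, so 1179 is a quadratic residue mod 5639.

yes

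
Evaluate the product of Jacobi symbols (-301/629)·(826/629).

-1

By multiplicativity, (-301·826/629) = (-301/629)·(826/629).
First factor (-301/629):
(-301/629)
  = (328/629)    [-301 ≡ 328 mod 629]
  = -(41/629)    [629 ≡ 5 mod 8 ⇒ (2/629)^3 = -1]
  = -(629/41)    [QR: 41 ≡ 1 mod 4, sign kept]
  = -(14/41)    [629 ≡ 14 mod 41]
  = -(7/41)    [41 ≡ 1 mod 8 ⇒ (2/41) = +1]
  = -(41/7)    [QR: 41 ≡ 1 mod 4, sign kept]
  = -(6/7)    [41 ≡ 6 mod 7]
  = -(3/7)    [7 ≡ 7 mod 8 ⇒ (2/7) = +1]
  = (7/3)    [QR: both ≡ 3 mod 4, sign flips]
  = (1/3)    [7 ≡ 1 mod 3]
  = 1    [(1/3) = 1]
Second factor (826/629):
(826/629)
  = (197/629)    [826 ≡ 197 mod 629]
  = (629/197)    [QR: 197 ≡ 1 mod 4, sign kept]
  = (38/197)    [629 ≡ 38 mod 197]
  = -(19/197)    [197 ≡ 5 mod 8 ⇒ (2/197) = -1]
  = -(197/19)    [QR: 197 ≡ 1 mod 4, sign kept]
  = -(7/19)    [197 ≡ 7 mod 19]
  = (19/7)    [QR: both ≡ 3 mod 4, sign flips]
  = (5/7)    [19 ≡ 5 mod 7]
  = (7/5)    [QR: 5 ≡ 1 mod 4, sign kept]
  = (2/5)    [7 ≡ 2 mod 5]
  = -(1/5)    [5 ≡ 5 mod 8 ⇒ (2/5) = -1]
  = -1    [(1/5) = 1]
Product: (1)·(-1) = -1.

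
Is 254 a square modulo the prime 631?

(254/631)
  = (127/631)    [631 ≡ 7 mod 8 ⇒ (2/631) = +1]
  = -(631/127)    [QR: both ≡ 3 mod 4, sign flips]
  = -(123/127)    [631 ≡ 123 mod 127]
  = (127/123)    [QR: both ≡ 3 mod 4, sign flips]
  = (4/123)    [127 ≡ 4 mod 123]
  = (1/123)    [123 ≡ 3 mod 8 ⇒ (2/123)^2 = +1]
  = 1    [(1/123) = 1]
The Legendre symbol is 1, so x^2 ≡ 254 (mod 631) has solution.

yes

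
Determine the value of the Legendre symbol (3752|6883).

Factor out 2: 3752 = 2^3·469. Since 6883 ≡ 3 (mod 8), (2|6883) = -1, and (2|6883)^3 = -1. Now have -(469|6883).
469 ≡ 1 (mod 4), so quadratic reciprocity gives (469|6883) = (6883|469). Reduce: 6883 ≡ 317 (mod 469). Now have -(317|469).
317 ≡ 1 (mod 4), so quadratic reciprocity gives (317|469) = (469|317). Reduce: 469 ≡ 152 (mod 317). Now have -(152|317).
Factor out 2: 152 = 2^3·19. Since 317 ≡ 5 (mod 8), (2|317) = -1, and (2|317)^3 = -1. Now have (19|317).
317 ≡ 1 (mod 4), so quadratic reciprocity gives (19|317) = (317|19). Reduce: 317 ≡ 13 (mod 19). Now have (13|19).
13 ≡ 1 (mod 4), so quadratic reciprocity gives (13|19) = (19|13). Reduce: 19 ≡ 6 (mod 13). Now have (6|13).
Factor out 2: 6 = 2·3. Since 13 ≡ 5 (mod 8), (2|13) = -1. Now have -(3|13).
13 ≡ 1 (mod 4), so quadratic reciprocity gives (3|13) = (13|3). Reduce: 13 ≡ 1 (mod 3). Now have -(1|3).
(1|3) = 1. Collecting the sign factors: -1.

-1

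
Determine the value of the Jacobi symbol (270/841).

Factor out 2: 270 = 2·135. Since 841 ≡ 1 (mod 8), (2/841) = +1. Now have (135/841).
841 ≡ 1 (mod 4), so quadratic reciprocity gives (135/841) = (841/135). Reduce: 841 ≡ 31 (mod 135). Now have (31/135).
Both 31 ≡ 3 and 135 ≡ 3 (mod 4), so reciprocity gives (31/135) = -(135/31). Reduce: 135 ≡ 11 (mod 31). Now have -(11/31).
Both 11 ≡ 3 and 31 ≡ 3 (mod 4), so reciprocity gives (11/31) = -(31/11). Reduce: 31 ≡ 9 (mod 11). Now have (9/11).
9 ≡ 1 (mod 4), so quadratic reciprocity gives (9/11) = (11/9). Reduce: 11 ≡ 2 (mod 9). Now have (2/9).
Factor out 2: 2 = 2. Since 9 ≡ 1 (mod 8), (2/9) = +1. Now have (1/9).
(1/9) = 1. Collecting the sign factors: 1.

1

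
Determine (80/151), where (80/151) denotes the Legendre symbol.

1

(80/151)
  = (5/151)    [151 ≡ 7 mod 8 ⇒ (2/151)^4 = +1]
  = (151/5)    [QR: 5 ≡ 1 mod 4, sign kept]
  = (1/5)    [151 ≡ 1 mod 5]
  = 1    [(1/5) = 1]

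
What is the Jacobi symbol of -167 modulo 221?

(-167|221)
  = (54|221)    [-167 ≡ 54 mod 221]
  = -(27|221)    [221 ≡ 5 mod 8 ⇒ (2|221) = -1]
  = -(221|27)    [QR: 221 ≡ 1 mod 4, sign kept]
  = -(5|27)    [221 ≡ 5 mod 27]
  = -(27|5)    [QR: 5 ≡ 1 mod 4, sign kept]
  = -(2|5)    [27 ≡ 2 mod 5]
  = (1|5)    [5 ≡ 5 mod 8 ⇒ (2|5) = -1]
  = 1    [(1|5) = 1]

1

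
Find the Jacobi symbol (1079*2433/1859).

0

By multiplicativity, (1079·2433/1859) = (1079/1859)·(2433/1859).
First factor (1079/1859):
(1079/1859)
  = -(1859/1079)    [QR: both ≡ 3 mod 4, sign flips]
  = -(780/1079)    [1859 ≡ 780 mod 1079]
  = -(195/1079)    [1079 ≡ 7 mod 8 ⇒ (2/1079)^2 = +1]
  = (1079/195)    [QR: both ≡ 3 mod 4, sign flips]
  = (104/195)    [1079 ≡ 104 mod 195]
  = -(13/195)    [195 ≡ 3 mod 8 ⇒ (2/195)^3 = -1]
  = -(195/13)    [QR: 13 ≡ 1 mod 4, sign kept]
  = -(0/13)    [195 ≡ 0 mod 13]
  = 0    [numerator 0, gcd > 1]
Second factor (2433/1859):
(2433/1859)
  = (574/1859)    [2433 ≡ 574 mod 1859]
  = -(287/1859)    [1859 ≡ 3 mod 8 ⇒ (2/1859) = -1]
  = (1859/287)    [QR: both ≡ 3 mod 4, sign flips]
  = (137/287)    [1859 ≡ 137 mod 287]
  = (287/137)    [QR: 137 ≡ 1 mod 4, sign kept]
  = (13/137)    [287 ≡ 13 mod 137]
  = (137/13)    [QR: 13 ≡ 1 mod 4, sign kept]
  = (7/13)    [137 ≡ 7 mod 13]
  = (13/7)    [QR: 13 ≡ 1 mod 4, sign kept]
  = (6/7)    [13 ≡ 6 mod 7]
  = (3/7)    [7 ≡ 7 mod 8 ⇒ (2/7) = +1]
  = -(7/3)    [QR: both ≡ 3 mod 4, sign flips]
  = -(1/3)    [7 ≡ 1 mod 3]
  = -1    [(1/3) = 1]
Product: (0)·(-1) = 0.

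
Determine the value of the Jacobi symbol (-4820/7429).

-1

(-4820/7429)
  = (2609/7429)    [-4820 ≡ 2609 mod 7429]
  = (7429/2609)    [QR: 2609 ≡ 1 mod 4, sign kept]
  = (2211/2609)    [7429 ≡ 2211 mod 2609]
  = (2609/2211)    [QR: 2609 ≡ 1 mod 4, sign kept]
  = (398/2211)    [2609 ≡ 398 mod 2211]
  = -(199/2211)    [2211 ≡ 3 mod 8 ⇒ (2/2211) = -1]
  = (2211/199)    [QR: both ≡ 3 mod 4, sign flips]
  = (22/199)    [2211 ≡ 22 mod 199]
  = (11/199)    [199 ≡ 7 mod 8 ⇒ (2/199) = +1]
  = -(199/11)    [QR: both ≡ 3 mod 4, sign flips]
  = -(1/11)    [199 ≡ 1 mod 11]
  = -1    [(1/11) = 1]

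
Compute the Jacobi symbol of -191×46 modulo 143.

By multiplicativity, (-191·46|143) = (-191|143)·(46|143).
First factor (-191|143):
Pull out -1: (-191|143) = (-1|143)·(191|143). Since 143 ≡ 3 (mod 4), (-1|143) = -1. Now have -(191|143).
Reduce the numerator: 191 ≡ 48 (mod 143), so (191|143) = (48|143).
Factor out 2: 48 = 2^4·3. Since 143 ≡ 7 (mod 8), (2|143) = +1, and (2|143)^4 = +1. Now have -(3|143).
Both 3 ≡ 3 and 143 ≡ 3 (mod 4), so reciprocity gives (3|143) = -(143|3). Reduce: 143 ≡ 2 (mod 3). Now have (2|3).
Factor out 2: 2 = 2. Since 3 ≡ 3 (mod 8), (2|3) = -1. Now have -(1|3).
(1|3) = 1. Collecting the sign factors: -1.
Second factor (46|143):
Factor out 2: 46 = 2·23. Since 143 ≡ 7 (mod 8), (2|143) = +1. Now have (23|143).
Both 23 ≡ 3 and 143 ≡ 3 (mod 4), so reciprocity gives (23|143) = -(143|23). Reduce: 143 ≡ 5 (mod 23). Now have -(5|23).
5 ≡ 1 (mod 4), so quadratic reciprocity gives (5|23) = (23|5). Reduce: 23 ≡ 3 (mod 5). Now have -(3|5).
5 ≡ 1 (mod 4), so quadratic reciprocity gives (3|5) = (5|3). Reduce: 5 ≡ 2 (mod 3). Now have -(2|3).
Factor out 2: 2 = 2. Since 3 ≡ 3 (mod 8), (2|3) = -1. Now have (1|3).
(1|3) = 1. Collecting the sign factors: 1.
Product: (-1)·(1) = -1.

-1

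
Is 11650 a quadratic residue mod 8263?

no

(11650|8263)
  = (3387|8263)    [11650 ≡ 3387 mod 8263]
  = -(8263|3387)    [QR: both ≡ 3 mod 4, sign flips]
  = -(1489|3387)    [8263 ≡ 1489 mod 3387]
  = -(3387|1489)    [QR: 1489 ≡ 1 mod 4, sign kept]
  = -(409|1489)    [3387 ≡ 409 mod 1489]
  = -(1489|409)    [QR: 409 ≡ 1 mod 4, sign kept]
  = -(262|409)    [1489 ≡ 262 mod 409]
  = -(131|409)    [409 ≡ 1 mod 8 ⇒ (2|409) = +1]
  = -(409|131)    [QR: 409 ≡ 1 mod 4, sign kept]
  = -(16|131)    [409 ≡ 16 mod 131]
  = -(1|131)    [131 ≡ 3 mod 8 ⇒ (2|131)^4 = +1]
  = -1    [(1|131) = 1]
(11650|8263) = -1, and 8263 is prime, so 11650 is not a quadratic residue mod 8263.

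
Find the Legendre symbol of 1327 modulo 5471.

-1

Both 1327 ≡ 3 and 5471 ≡ 3 (mod 4), so reciprocity gives (1327 / 5471) = -(5471 / 1327). Reduce: 5471 ≡ 163 (mod 1327). Now have -(163 / 1327).
Both 163 ≡ 3 and 1327 ≡ 3 (mod 4), so reciprocity gives (163 / 1327) = -(1327 / 163). Reduce: 1327 ≡ 23 (mod 163). Now have (23 / 163).
Both 23 ≡ 3 and 163 ≡ 3 (mod 4), so reciprocity gives (23 / 163) = -(163 / 23). Reduce: 163 ≡ 2 (mod 23). Now have -(2 / 23).
Factor out 2: 2 = 2. Since 23 ≡ 7 (mod 8), (2 / 23) = +1. Now have -(1 / 23).
(1 / 23) = 1. Collecting the sign factors: -1.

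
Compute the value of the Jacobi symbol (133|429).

1

(133|429)
  = (429|133)    [QR: 133 ≡ 1 mod 4, sign kept]
  = (30|133)    [429 ≡ 30 mod 133]
  = -(15|133)    [133 ≡ 5 mod 8 ⇒ (2|133) = -1]
  = -(133|15)    [QR: 133 ≡ 1 mod 4, sign kept]
  = -(13|15)    [133 ≡ 13 mod 15]
  = -(15|13)    [QR: 13 ≡ 1 mod 4, sign kept]
  = -(2|13)    [15 ≡ 2 mod 13]
  = (1|13)    [13 ≡ 5 mod 8 ⇒ (2|13) = -1]
  = 1    [(1|13) = 1]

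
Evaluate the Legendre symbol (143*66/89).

1

By multiplicativity, (143·66/89) = (143/89)·(66/89).
First factor (143/89):
Reduce the numerator: 143 ≡ 54 (mod 89), so (143/89) = (54/89).
Factor out 2: 54 = 2·27. Since 89 ≡ 1 (mod 8), (2/89) = +1. Now have (27/89).
89 ≡ 1 (mod 4), so quadratic reciprocity gives (27/89) = (89/27). Reduce: 89 ≡ 8 (mod 27). Now have (8/27).
Factor out 2: 8 = 2^3. Since 27 ≡ 3 (mod 8), (2/27) = -1, and (2/27)^3 = -1. Now have -(1/27).
(1/27) = 1. Collecting the sign factors: -1.
Second factor (66/89):
Factor out 2: 66 = 2·33. Since 89 ≡ 1 (mod 8), (2/89) = +1. Now have (33/89).
33 ≡ 1 (mod 4), so quadratic reciprocity gives (33/89) = (89/33). Reduce: 89 ≡ 23 (mod 33). Now have (23/33).
33 ≡ 1 (mod 4), so quadratic reciprocity gives (23/33) = (33/23). Reduce: 33 ≡ 10 (mod 23). Now have (10/23).
Factor out 2: 10 = 2·5. Since 23 ≡ 7 (mod 8), (2/23) = +1. Now have (5/23).
5 ≡ 1 (mod 4), so quadratic reciprocity gives (5/23) = (23/5). Reduce: 23 ≡ 3 (mod 5). Now have (3/5).
5 ≡ 1 (mod 4), so quadratic reciprocity gives (3/5) = (5/3). Reduce: 5 ≡ 2 (mod 3). Now have (2/3).
Factor out 2: 2 = 2. Since 3 ≡ 3 (mod 8), (2/3) = -1. Now have -(1/3).
(1/3) = 1. Collecting the sign factors: -1.
Product: (-1)·(-1) = 1.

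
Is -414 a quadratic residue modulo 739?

no

(-414/739)
  = -(414/739)    [739 ≡ 3 mod 4 ⇒ (-1/739) = -1]
  = (207/739)    [739 ≡ 3 mod 8 ⇒ (2/739) = -1]
  = -(739/207)    [QR: both ≡ 3 mod 4, sign flips]
  = -(118/207)    [739 ≡ 118 mod 207]
  = -(59/207)    [207 ≡ 7 mod 8 ⇒ (2/207) = +1]
  = (207/59)    [QR: both ≡ 3 mod 4, sign flips]
  = (30/59)    [207 ≡ 30 mod 59]
  = -(15/59)    [59 ≡ 3 mod 8 ⇒ (2/59) = -1]
  = (59/15)    [QR: both ≡ 3 mod 4, sign flips]
  = (14/15)    [59 ≡ 14 mod 15]
  = (7/15)    [15 ≡ 7 mod 8 ⇒ (2/15) = +1]
  = -(15/7)    [QR: both ≡ 3 mod 4, sign flips]
  = -(1/7)    [15 ≡ 1 mod 7]
  = -1    [(1/7) = 1]
(-414/739) = -1, and 739 is prime, so -414 is not a quadratic residue mod 739.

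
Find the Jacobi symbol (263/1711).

Both 263 ≡ 3 and 1711 ≡ 3 (mod 4), so reciprocity gives (263/1711) = -(1711/263). Reduce: 1711 ≡ 133 (mod 263). Now have -(133/263).
133 ≡ 1 (mod 4), so quadratic reciprocity gives (133/263) = (263/133). Reduce: 263 ≡ 130 (mod 133). Now have -(130/133).
Factor out 2: 130 = 2·65. Since 133 ≡ 5 (mod 8), (2/133) = -1. Now have (65/133).
65 ≡ 1 (mod 4), so quadratic reciprocity gives (65/133) = (133/65). Reduce: 133 ≡ 3 (mod 65). Now have (3/65).
65 ≡ 1 (mod 4), so quadratic reciprocity gives (3/65) = (65/3). Reduce: 65 ≡ 2 (mod 3). Now have (2/3).
Factor out 2: 2 = 2. Since 3 ≡ 3 (mod 8), (2/3) = -1. Now have -(1/3).
(1/3) = 1. Collecting the sign factors: -1.

-1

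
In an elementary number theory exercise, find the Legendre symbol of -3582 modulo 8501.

(-3582 / 8501)
  = (4919 / 8501)    [-3582 ≡ 4919 mod 8501]
  = (8501 / 4919)    [QR: 8501 ≡ 1 mod 4, sign kept]
  = (3582 / 4919)    [8501 ≡ 3582 mod 4919]
  = (1791 / 4919)    [4919 ≡ 7 mod 8 ⇒ (2 / 4919) = +1]
  = -(4919 / 1791)    [QR: both ≡ 3 mod 4, sign flips]
  = -(1337 / 1791)    [4919 ≡ 1337 mod 1791]
  = -(1791 / 1337)    [QR: 1337 ≡ 1 mod 4, sign kept]
  = -(454 / 1337)    [1791 ≡ 454 mod 1337]
  = -(227 / 1337)    [1337 ≡ 1 mod 8 ⇒ (2 / 1337) = +1]
  = -(1337 / 227)    [QR: 1337 ≡ 1 mod 4, sign kept]
  = -(202 / 227)    [1337 ≡ 202 mod 227]
  = (101 / 227)    [227 ≡ 3 mod 8 ⇒ (2 / 227) = -1]
  = (227 / 101)    [QR: 101 ≡ 1 mod 4, sign kept]
  = (25 / 101)    [227 ≡ 25 mod 101]
  = (101 / 25)    [QR: 25 ≡ 1 mod 4, sign kept]
  = (1 / 25)    [101 ≡ 1 mod 25]
  = 1    [(1 / 25) = 1]

1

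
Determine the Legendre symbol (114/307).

1

Factor out 2: 114 = 2·57. Since 307 ≡ 3 (mod 8), (2/307) = -1. Now have -(57/307).
57 ≡ 1 (mod 4), so quadratic reciprocity gives (57/307) = (307/57). Reduce: 307 ≡ 22 (mod 57). Now have -(22/57).
Factor out 2: 22 = 2·11. Since 57 ≡ 1 (mod 8), (2/57) = +1. Now have -(11/57).
57 ≡ 1 (mod 4), so quadratic reciprocity gives (11/57) = (57/11). Reduce: 57 ≡ 2 (mod 11). Now have -(2/11).
Factor out 2: 2 = 2. Since 11 ≡ 3 (mod 8), (2/11) = -1. Now have (1/11).
(1/11) = 1. Collecting the sign factors: 1.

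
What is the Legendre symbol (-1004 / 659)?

-1

Reduce the numerator: -1004 ≡ 314 (mod 659), so (-1004 / 659) = (314 / 659).
Factor out 2: 314 = 2·157. Since 659 ≡ 3 (mod 8), (2 / 659) = -1. Now have -(157 / 659).
157 ≡ 1 (mod 4), so quadratic reciprocity gives (157 / 659) = (659 / 157). Reduce: 659 ≡ 31 (mod 157). Now have -(31 / 157).
157 ≡ 1 (mod 4), so quadratic reciprocity gives (31 / 157) = (157 / 31). Reduce: 157 ≡ 2 (mod 31). Now have -(2 / 31).
Factor out 2: 2 = 2. Since 31 ≡ 7 (mod 8), (2 / 31) = +1. Now have -(1 / 31).
(1 / 31) = 1. Collecting the sign factors: -1.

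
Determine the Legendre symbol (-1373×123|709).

By multiplicativity, (-1373·123|709) = (-1373|709)·(123|709).
First factor (-1373|709):
(-1373|709)
  = (45|709)    [-1373 ≡ 45 mod 709]
  = (709|45)    [QR: 45 ≡ 1 mod 4, sign kept]
  = (34|45)    [709 ≡ 34 mod 45]
  = -(17|45)    [45 ≡ 5 mod 8 ⇒ (2|45) = -1]
  = -(45|17)    [QR: 17 ≡ 1 mod 4, sign kept]
  = -(11|17)    [45 ≡ 11 mod 17]
  = -(17|11)    [QR: 17 ≡ 1 mod 4, sign kept]
  = -(6|11)    [17 ≡ 6 mod 11]
  = (3|11)    [11 ≡ 3 mod 8 ⇒ (2|11) = -1]
  = -(11|3)    [QR: both ≡ 3 mod 4, sign flips]
  = -(2|3)    [11 ≡ 2 mod 3]
  = (1|3)    [3 ≡ 3 mod 8 ⇒ (2|3) = -1]
  = 1    [(1|3) = 1]
Second factor (123|709):
(123|709)
  = (709|123)    [QR: 709 ≡ 1 mod 4, sign kept]
  = (94|123)    [709 ≡ 94 mod 123]
  = -(47|123)    [123 ≡ 3 mod 8 ⇒ (2|123) = -1]
  = (123|47)    [QR: both ≡ 3 mod 4, sign flips]
  = (29|47)    [123 ≡ 29 mod 47]
  = (47|29)    [QR: 29 ≡ 1 mod 4, sign kept]
  = (18|29)    [47 ≡ 18 mod 29]
  = -(9|29)    [29 ≡ 5 mod 8 ⇒ (2|29) = -1]
  = -(29|9)    [QR: 9 ≡ 1 mod 4, sign kept]
  = -(2|9)    [29 ≡ 2 mod 9]
  = -(1|9)    [9 ≡ 1 mod 8 ⇒ (2|9) = +1]
  = -1    [(1|9) = 1]
Product: (1)·(-1) = -1.

-1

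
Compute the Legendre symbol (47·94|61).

-1

By multiplicativity, (47·94|61) = (47|61)·(94|61).
First factor (47|61):
(47|61)
  = (61|47)    [QR: 61 ≡ 1 mod 4, sign kept]
  = (14|47)    [61 ≡ 14 mod 47]
  = (7|47)    [47 ≡ 7 mod 8 ⇒ (2|47) = +1]
  = -(47|7)    [QR: both ≡ 3 mod 4, sign flips]
  = -(5|7)    [47 ≡ 5 mod 7]
  = -(7|5)    [QR: 5 ≡ 1 mod 4, sign kept]
  = -(2|5)    [7 ≡ 2 mod 5]
  = (1|5)    [5 ≡ 5 mod 8 ⇒ (2|5) = -1]
  = 1    [(1|5) = 1]
Second factor (94|61):
(94|61)
  = (33|61)    [94 ≡ 33 mod 61]
  = (61|33)    [QR: 33 ≡ 1 mod 4, sign kept]
  = (28|33)    [61 ≡ 28 mod 33]
  = (7|33)    [33 ≡ 1 mod 8 ⇒ (2|33)^2 = +1]
  = (33|7)    [QR: 33 ≡ 1 mod 4, sign kept]
  = (5|7)    [33 ≡ 5 mod 7]
  = (7|5)    [QR: 5 ≡ 1 mod 4, sign kept]
  = (2|5)    [7 ≡ 2 mod 5]
  = -(1|5)    [5 ≡ 5 mod 8 ⇒ (2|5) = -1]
  = -1    [(1|5) = 1]
Product: (1)·(-1) = -1.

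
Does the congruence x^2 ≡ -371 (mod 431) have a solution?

(-371/431)
  = -(371/431)    [431 ≡ 3 mod 4 ⇒ (-1/431) = -1]
  = (431/371)    [QR: both ≡ 3 mod 4, sign flips]
  = (60/371)    [431 ≡ 60 mod 371]
  = (15/371)    [371 ≡ 3 mod 8 ⇒ (2/371)^2 = +1]
  = -(371/15)    [QR: both ≡ 3 mod 4, sign flips]
  = -(11/15)    [371 ≡ 11 mod 15]
  = (15/11)    [QR: both ≡ 3 mod 4, sign flips]
  = (4/11)    [15 ≡ 4 mod 11]
  = (1/11)    [11 ≡ 3 mod 8 ⇒ (2/11)^2 = +1]
  = 1    [(1/11) = 1]
The Legendre symbol is 1, so x^2 ≡ -371 (mod 431) has solution.

yes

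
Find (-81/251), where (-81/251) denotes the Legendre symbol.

Reduce the numerator: -81 ≡ 170 (mod 251), so (-81/251) = (170/251).
Factor out 2: 170 = 2·85. Since 251 ≡ 3 (mod 8), (2/251) = -1. Now have -(85/251).
85 ≡ 1 (mod 4), so quadratic reciprocity gives (85/251) = (251/85). Reduce: 251 ≡ 81 (mod 85). Now have -(81/85).
81 ≡ 1 (mod 4), so quadratic reciprocity gives (81/85) = (85/81). Reduce: 85 ≡ 4 (mod 81). Now have -(4/81).
Factor out 2: 4 = 2^2. Since 81 ≡ 1 (mod 8), (2/81) = +1, and (2/81)^2 = +1. Now have -(1/81).
(1/81) = 1. Collecting the sign factors: -1.

-1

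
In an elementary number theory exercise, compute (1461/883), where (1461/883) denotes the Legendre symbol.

(1461/883)
  = (578/883)    [1461 ≡ 578 mod 883]
  = -(289/883)    [883 ≡ 3 mod 8 ⇒ (2/883) = -1]
  = -(883/289)    [QR: 289 ≡ 1 mod 4, sign kept]
  = -(16/289)    [883 ≡ 16 mod 289]
  = -(1/289)    [289 ≡ 1 mod 8 ⇒ (2/289)^4 = +1]
  = -1    [(1/289) = 1]

-1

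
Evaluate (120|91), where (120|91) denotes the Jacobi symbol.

1

Reduce the numerator: 120 ≡ 29 (mod 91), so (120|91) = (29|91).
29 ≡ 1 (mod 4), so quadratic reciprocity gives (29|91) = (91|29). Reduce: 91 ≡ 4 (mod 29). Now have (4|29).
Factor out 2: 4 = 2^2. Since 29 ≡ 5 (mod 8), (2|29) = -1, and (2|29)^2 = +1. Now have (1|29).
(1|29) = 1. Collecting the sign factors: 1.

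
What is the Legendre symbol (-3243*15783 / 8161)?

-1

By multiplicativity, (-3243·15783 / 8161) = (-3243 / 8161)·(15783 / 8161).
First factor (-3243 / 8161):
Reduce the numerator: -3243 ≡ 4918 (mod 8161), so (-3243 / 8161) = (4918 / 8161).
Factor out 2: 4918 = 2·2459. Since 8161 ≡ 1 (mod 8), (2 / 8161) = +1. Now have (2459 / 8161).
8161 ≡ 1 (mod 4), so quadratic reciprocity gives (2459 / 8161) = (8161 / 2459). Reduce: 8161 ≡ 784 (mod 2459). Now have (784 / 2459).
Factor out 2: 784 = 2^4·49. Since 2459 ≡ 3 (mod 8), (2 / 2459) = -1, and (2 / 2459)^4 = +1. Now have (49 / 2459).
49 ≡ 1 (mod 4), so quadratic reciprocity gives (49 / 2459) = (2459 / 49). Reduce: 2459 ≡ 9 (mod 49). Now have (9 / 49).
9 ≡ 1 (mod 4), so quadratic reciprocity gives (9 / 49) = (49 / 9). Reduce: 49 ≡ 4 (mod 9). Now have (4 / 9).
Factor out 2: 4 = 2^2. Since 9 ≡ 1 (mod 8), (2 / 9) = +1, and (2 / 9)^2 = +1. Now have (1 / 9).
(1 / 9) = 1. Collecting the sign factors: 1.
Second factor (15783 / 8161):
Reduce the numerator: 15783 ≡ 7622 (mod 8161), so (15783 / 8161) = (7622 / 8161).
Factor out 2: 7622 = 2·3811. Since 8161 ≡ 1 (mod 8), (2 / 8161) = +1. Now have (3811 / 8161).
8161 ≡ 1 (mod 4), so quadratic reciprocity gives (3811 / 8161) = (8161 / 3811). Reduce: 8161 ≡ 539 (mod 3811). Now have (539 / 3811).
Both 539 ≡ 3 and 3811 ≡ 3 (mod 4), so reciprocity gives (539 / 3811) = -(3811 / 539). Reduce: 3811 ≡ 38 (mod 539). Now have -(38 / 539).
Factor out 2: 38 = 2·19. Since 539 ≡ 3 (mod 8), (2 / 539) = -1. Now have (19 / 539).
Both 19 ≡ 3 and 539 ≡ 3 (mod 4), so reciprocity gives (19 / 539) = -(539 / 19). Reduce: 539 ≡ 7 (mod 19). Now have -(7 / 19).
Both 7 ≡ 3 and 19 ≡ 3 (mod 4), so reciprocity gives (7 / 19) = -(19 / 7). Reduce: 19 ≡ 5 (mod 7). Now have (5 / 7).
5 ≡ 1 (mod 4), so quadratic reciprocity gives (5 / 7) = (7 / 5). Reduce: 7 ≡ 2 (mod 5). Now have (2 / 5).
Factor out 2: 2 = 2. Since 5 ≡ 5 (mod 8), (2 / 5) = -1. Now have -(1 / 5).
(1 / 5) = 1. Collecting the sign factors: -1.
Product: (1)·(-1) = -1.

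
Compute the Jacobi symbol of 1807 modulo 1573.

0

Reduce the numerator: 1807 ≡ 234 (mod 1573), so (1807/1573) = (234/1573).
Factor out 2: 234 = 2·117. Since 1573 ≡ 5 (mod 8), (2/1573) = -1. Now have -(117/1573).
117 ≡ 1 (mod 4), so quadratic reciprocity gives (117/1573) = (1573/117). Reduce: 1573 ≡ 52 (mod 117). Now have -(52/117).
Factor out 2: 52 = 2^2·13. Since 117 ≡ 5 (mod 8), (2/117) = -1, and (2/117)^2 = +1. Now have -(13/117).
13 ≡ 1 (mod 4), so quadratic reciprocity gives (13/117) = (117/13). Reduce: 117 ≡ 0 (mod 13). Now have -(0/13).
The numerator is now 0 with denominator 13 > 1: the symbol is 0.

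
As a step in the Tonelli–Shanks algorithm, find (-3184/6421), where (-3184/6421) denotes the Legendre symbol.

(-3184/6421)
  = (3184/6421)    [6421 ≡ 1 mod 4 ⇒ (-1/6421) = +1]
  = (199/6421)    [6421 ≡ 5 mod 8 ⇒ (2/6421)^4 = +1]
  = (6421/199)    [QR: 6421 ≡ 1 mod 4, sign kept]
  = (53/199)    [6421 ≡ 53 mod 199]
  = (199/53)    [QR: 53 ≡ 1 mod 4, sign kept]
  = (40/53)    [199 ≡ 40 mod 53]
  = -(5/53)    [53 ≡ 5 mod 8 ⇒ (2/53)^3 = -1]
  = -(53/5)    [QR: 5 ≡ 1 mod 4, sign kept]
  = -(3/5)    [53 ≡ 3 mod 5]
  = -(5/3)    [QR: 5 ≡ 1 mod 4, sign kept]
  = -(2/3)    [5 ≡ 2 mod 3]
  = (1/3)    [3 ≡ 3 mod 8 ⇒ (2/3) = -1]
  = 1    [(1/3) = 1]

1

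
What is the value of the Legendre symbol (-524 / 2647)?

1

(-524 / 2647)
  = (2123 / 2647)    [-524 ≡ 2123 mod 2647]
  = -(2647 / 2123)    [QR: both ≡ 3 mod 4, sign flips]
  = -(524 / 2123)    [2647 ≡ 524 mod 2123]
  = -(131 / 2123)    [2123 ≡ 3 mod 8 ⇒ (2 / 2123)^2 = +1]
  = (2123 / 131)    [QR: both ≡ 3 mod 4, sign flips]
  = (27 / 131)    [2123 ≡ 27 mod 131]
  = -(131 / 27)    [QR: both ≡ 3 mod 4, sign flips]
  = -(23 / 27)    [131 ≡ 23 mod 27]
  = (27 / 23)    [QR: both ≡ 3 mod 4, sign flips]
  = (4 / 23)    [27 ≡ 4 mod 23]
  = (1 / 23)    [23 ≡ 7 mod 8 ⇒ (2 / 23)^2 = +1]
  = 1    [(1 / 23) = 1]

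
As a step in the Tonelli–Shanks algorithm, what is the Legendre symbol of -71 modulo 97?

-1

Reduce the numerator: -71 ≡ 26 (mod 97), so (-71/97) = (26/97).
Factor out 2: 26 = 2·13. Since 97 ≡ 1 (mod 8), (2/97) = +1. Now have (13/97).
13 ≡ 1 (mod 4), so quadratic reciprocity gives (13/97) = (97/13). Reduce: 97 ≡ 6 (mod 13). Now have (6/13).
Factor out 2: 6 = 2·3. Since 13 ≡ 5 (mod 8), (2/13) = -1. Now have -(3/13).
13 ≡ 1 (mod 4), so quadratic reciprocity gives (3/13) = (13/3). Reduce: 13 ≡ 1 (mod 3). Now have -(1/3).
(1/3) = 1. Collecting the sign factors: -1.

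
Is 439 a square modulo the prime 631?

Both 439 ≡ 3 and 631 ≡ 3 (mod 4), so reciprocity gives (439/631) = -(631/439). Reduce: 631 ≡ 192 (mod 439). Now have -(192/439).
Factor out 2: 192 = 2^6·3. Since 439 ≡ 7 (mod 8), (2/439) = +1, and (2/439)^6 = +1. Now have -(3/439).
Both 3 ≡ 3 and 439 ≡ 3 (mod 4), so reciprocity gives (3/439) = -(439/3). Reduce: 439 ≡ 1 (mod 3). Now have (1/3).
(1/3) = 1. Collecting the sign factors: 1.
(439/631) = 1, and 631 is prime, so 439 is a quadratic residue mod 631.

yes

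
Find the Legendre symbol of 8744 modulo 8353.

-1

Reduce the numerator: 8744 ≡ 391 (mod 8353), so (8744 / 8353) = (391 / 8353).
8353 ≡ 1 (mod 4), so quadratic reciprocity gives (391 / 8353) = (8353 / 391). Reduce: 8353 ≡ 142 (mod 391). Now have (142 / 391).
Factor out 2: 142 = 2·71. Since 391 ≡ 7 (mod 8), (2 / 391) = +1. Now have (71 / 391).
Both 71 ≡ 3 and 391 ≡ 3 (mod 4), so reciprocity gives (71 / 391) = -(391 / 71). Reduce: 391 ≡ 36 (mod 71). Now have -(36 / 71).
Factor out 2: 36 = 2^2·9. Since 71 ≡ 7 (mod 8), (2 / 71) = +1, and (2 / 71)^2 = +1. Now have -(9 / 71).
9 ≡ 1 (mod 4), so quadratic reciprocity gives (9 / 71) = (71 / 9). Reduce: 71 ≡ 8 (mod 9). Now have -(8 / 9).
Factor out 2: 8 = 2^3. Since 9 ≡ 1 (mod 8), (2 / 9) = +1, and (2 / 9)^3 = +1. Now have -(1 / 9).
(1 / 9) = 1. Collecting the sign factors: -1.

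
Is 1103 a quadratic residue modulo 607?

no

(1103|607)
  = (496|607)    [1103 ≡ 496 mod 607]
  = (31|607)    [607 ≡ 7 mod 8 ⇒ (2|607)^4 = +1]
  = -(607|31)    [QR: both ≡ 3 mod 4, sign flips]
  = -(18|31)    [607 ≡ 18 mod 31]
  = -(9|31)    [31 ≡ 7 mod 8 ⇒ (2|31) = +1]
  = -(31|9)    [QR: 9 ≡ 1 mod 4, sign kept]
  = -(4|9)    [31 ≡ 4 mod 9]
  = -(1|9)    [9 ≡ 1 mod 8 ⇒ (2|9)^2 = +1]
  = -1    [(1|9) = 1]
(1103|607) = -1, and 607 is prime, so 1103 is not a quadratic residue mod 607.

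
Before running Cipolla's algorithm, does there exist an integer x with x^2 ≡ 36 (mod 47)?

yes

Factor out 2: 36 = 2^2·9. Since 47 ≡ 7 (mod 8), (2/47) = +1, and (2/47)^2 = +1. Now have (9/47).
9 ≡ 1 (mod 4), so quadratic reciprocity gives (9/47) = (47/9). Reduce: 47 ≡ 2 (mod 9). Now have (2/9).
Factor out 2: 2 = 2. Since 9 ≡ 1 (mod 8), (2/9) = +1. Now have (1/9).
(1/9) = 1. Collecting the sign factors: 1.
(36/47) = 1, and 47 is prime, so 36 is a quadratic residue mod 47.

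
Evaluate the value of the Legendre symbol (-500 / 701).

1

Pull out -1: (-500 / 701) = (-1 / 701)·(500 / 701). Since 701 ≡ 1 (mod 4), (-1 / 701) = +1. Now have (500 / 701).
Factor out 2: 500 = 2^2·125. Since 701 ≡ 5 (mod 8), (2 / 701) = -1, and (2 / 701)^2 = +1. Now have (125 / 701).
125 ≡ 1 (mod 4), so quadratic reciprocity gives (125 / 701) = (701 / 125). Reduce: 701 ≡ 76 (mod 125). Now have (76 / 125).
Factor out 2: 76 = 2^2·19. Since 125 ≡ 5 (mod 8), (2 / 125) = -1, and (2 / 125)^2 = +1. Now have (19 / 125).
125 ≡ 1 (mod 4), so quadratic reciprocity gives (19 / 125) = (125 / 19). Reduce: 125 ≡ 11 (mod 19). Now have (11 / 19).
Both 11 ≡ 3 and 19 ≡ 3 (mod 4), so reciprocity gives (11 / 19) = -(19 / 11). Reduce: 19 ≡ 8 (mod 11). Now have -(8 / 11).
Factor out 2: 8 = 2^3. Since 11 ≡ 3 (mod 8), (2 / 11) = -1, and (2 / 11)^3 = -1. Now have (1 / 11).
(1 / 11) = 1. Collecting the sign factors: 1.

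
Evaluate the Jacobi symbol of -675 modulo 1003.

(-675/1003)
  = (328/1003)    [-675 ≡ 328 mod 1003]
  = -(41/1003)    [1003 ≡ 3 mod 8 ⇒ (2/1003)^3 = -1]
  = -(1003/41)    [QR: 41 ≡ 1 mod 4, sign kept]
  = -(19/41)    [1003 ≡ 19 mod 41]
  = -(41/19)    [QR: 41 ≡ 1 mod 4, sign kept]
  = -(3/19)    [41 ≡ 3 mod 19]
  = (19/3)    [QR: both ≡ 3 mod 4, sign flips]
  = (1/3)    [19 ≡ 1 mod 3]
  = 1    [(1/3) = 1]

1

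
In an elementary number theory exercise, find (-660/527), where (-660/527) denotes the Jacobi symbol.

1

(-660/527)
  = -(660/527)    [527 ≡ 3 mod 4 ⇒ (-1/527) = -1]
  = -(133/527)    [660 ≡ 133 mod 527]
  = -(527/133)    [QR: 133 ≡ 1 mod 4, sign kept]
  = -(128/133)    [527 ≡ 128 mod 133]
  = (1/133)    [133 ≡ 5 mod 8 ⇒ (2/133)^7 = -1]
  = 1    [(1/133) = 1]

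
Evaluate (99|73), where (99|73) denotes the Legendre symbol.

-1

Reduce the numerator: 99 ≡ 26 (mod 73), so (99|73) = (26|73).
Factor out 2: 26 = 2·13. Since 73 ≡ 1 (mod 8), (2|73) = +1. Now have (13|73).
13 ≡ 1 (mod 4), so quadratic reciprocity gives (13|73) = (73|13). Reduce: 73 ≡ 8 (mod 13). Now have (8|13).
Factor out 2: 8 = 2^3. Since 13 ≡ 5 (mod 8), (2|13) = -1, and (2|13)^3 = -1. Now have -(1|13).
(1|13) = 1. Collecting the sign factors: -1.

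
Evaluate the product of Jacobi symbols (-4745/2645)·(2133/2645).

0

By multiplicativity, (-4745·2133/2645) = (-4745/2645)·(2133/2645).
First factor (-4745/2645):
(-4745/2645)
  = (4745/2645)    [2645 ≡ 1 mod 4 ⇒ (-1/2645) = +1]
  = (2100/2645)    [4745 ≡ 2100 mod 2645]
  = (525/2645)    [2645 ≡ 5 mod 8 ⇒ (2/2645)^2 = +1]
  = (2645/525)    [QR: 525 ≡ 1 mod 4, sign kept]
  = (20/525)    [2645 ≡ 20 mod 525]
  = (5/525)    [525 ≡ 5 mod 8 ⇒ (2/525)^2 = +1]
  = (525/5)    [QR: 5 ≡ 1 mod 4, sign kept]
  = (0/5)    [525 ≡ 0 mod 5]
  = 0    [numerator 0, gcd > 1]
Second factor (2133/2645):
(2133/2645)
  = (2645/2133)    [QR: 2133 ≡ 1 mod 4, sign kept]
  = (512/2133)    [2645 ≡ 512 mod 2133]
  = -(1/2133)    [2133 ≡ 5 mod 8 ⇒ (2/2133)^9 = -1]
  = -1    [(1/2133) = 1]
Product: (0)·(-1) = 0.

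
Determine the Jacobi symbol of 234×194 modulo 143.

0

By multiplicativity, (234·194/143) = (234/143)·(194/143).
First factor (234/143):
Reduce the numerator: 234 ≡ 91 (mod 143), so (234/143) = (91/143).
Both 91 ≡ 3 and 143 ≡ 3 (mod 4), so reciprocity gives (91/143) = -(143/91). Reduce: 143 ≡ 52 (mod 91). Now have -(52/91).
Factor out 2: 52 = 2^2·13. Since 91 ≡ 3 (mod 8), (2/91) = -1, and (2/91)^2 = +1. Now have -(13/91).
13 ≡ 1 (mod 4), so quadratic reciprocity gives (13/91) = (91/13). Reduce: 91 ≡ 0 (mod 13). Now have -(0/13).
The numerator is now 0 with denominator 13 > 1: the symbol is 0.
Second factor (194/143):
Reduce the numerator: 194 ≡ 51 (mod 143), so (194/143) = (51/143).
Both 51 ≡ 3 and 143 ≡ 3 (mod 4), so reciprocity gives (51/143) = -(143/51). Reduce: 143 ≡ 41 (mod 51). Now have -(41/51).
41 ≡ 1 (mod 4), so quadratic reciprocity gives (41/51) = (51/41). Reduce: 51 ≡ 10 (mod 41). Now have -(10/41).
Factor out 2: 10 = 2·5. Since 41 ≡ 1 (mod 8), (2/41) = +1. Now have -(5/41).
5 ≡ 1 (mod 4), so quadratic reciprocity gives (5/41) = (41/5). Reduce: 41 ≡ 1 (mod 5). Now have -(1/5).
(1/5) = 1. Collecting the sign factors: -1.
Product: (0)·(-1) = 0.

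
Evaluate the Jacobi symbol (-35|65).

(-35|65)
  = (35|65)    [65 ≡ 1 mod 4 ⇒ (-1|65) = +1]
  = (65|35)    [QR: 65 ≡ 1 mod 4, sign kept]
  = (30|35)    [65 ≡ 30 mod 35]
  = -(15|35)    [35 ≡ 3 mod 8 ⇒ (2|35) = -1]
  = (35|15)    [QR: both ≡ 3 mod 4, sign flips]
  = (5|15)    [35 ≡ 5 mod 15]
  = (15|5)    [QR: 5 ≡ 1 mod 4, sign kept]
  = (0|5)    [15 ≡ 0 mod 5]
  = 0    [numerator 0, gcd > 1]

0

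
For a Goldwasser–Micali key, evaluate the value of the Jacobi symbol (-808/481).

Reduce the numerator: -808 ≡ 154 (mod 481), so (-808/481) = (154/481).
Factor out 2: 154 = 2·77. Since 481 ≡ 1 (mod 8), (2/481) = +1. Now have (77/481).
77 ≡ 1 (mod 4), so quadratic reciprocity gives (77/481) = (481/77). Reduce: 481 ≡ 19 (mod 77). Now have (19/77).
77 ≡ 1 (mod 4), so quadratic reciprocity gives (19/77) = (77/19). Reduce: 77 ≡ 1 (mod 19). Now have (1/19).
(1/19) = 1. Collecting the sign factors: 1.

1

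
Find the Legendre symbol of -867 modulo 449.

-1

Reduce the numerator: -867 ≡ 31 (mod 449), so (-867 / 449) = (31 / 449).
449 ≡ 1 (mod 4), so quadratic reciprocity gives (31 / 449) = (449 / 31). Reduce: 449 ≡ 15 (mod 31). Now have (15 / 31).
Both 15 ≡ 3 and 31 ≡ 3 (mod 4), so reciprocity gives (15 / 31) = -(31 / 15). Reduce: 31 ≡ 1 (mod 15). Now have -(1 / 15).
(1 / 15) = 1. Collecting the sign factors: -1.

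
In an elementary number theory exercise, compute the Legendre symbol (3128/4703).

(3128/4703)
  = (391/4703)    [4703 ≡ 7 mod 8 ⇒ (2/4703)^3 = +1]
  = -(4703/391)    [QR: both ≡ 3 mod 4, sign flips]
  = -(11/391)    [4703 ≡ 11 mod 391]
  = (391/11)    [QR: both ≡ 3 mod 4, sign flips]
  = (6/11)    [391 ≡ 6 mod 11]
  = -(3/11)    [11 ≡ 3 mod 8 ⇒ (2/11) = -1]
  = (11/3)    [QR: both ≡ 3 mod 4, sign flips]
  = (2/3)    [11 ≡ 2 mod 3]
  = -(1/3)    [3 ≡ 3 mod 8 ⇒ (2/3) = -1]
  = -1    [(1/3) = 1]

-1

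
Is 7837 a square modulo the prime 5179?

yes

Reduce the numerator: 7837 ≡ 2658 (mod 5179), so (7837|5179) = (2658|5179).
Factor out 2: 2658 = 2·1329. Since 5179 ≡ 3 (mod 8), (2|5179) = -1. Now have -(1329|5179).
1329 ≡ 1 (mod 4), so quadratic reciprocity gives (1329|5179) = (5179|1329). Reduce: 5179 ≡ 1192 (mod 1329). Now have -(1192|1329).
Factor out 2: 1192 = 2^3·149. Since 1329 ≡ 1 (mod 8), (2|1329) = +1, and (2|1329)^3 = +1. Now have -(149|1329).
149 ≡ 1 (mod 4), so quadratic reciprocity gives (149|1329) = (1329|149). Reduce: 1329 ≡ 137 (mod 149). Now have -(137|149).
137 ≡ 1 (mod 4), so quadratic reciprocity gives (137|149) = (149|137). Reduce: 149 ≡ 12 (mod 137). Now have -(12|137).
Factor out 2: 12 = 2^2·3. Since 137 ≡ 1 (mod 8), (2|137) = +1, and (2|137)^2 = +1. Now have -(3|137).
137 ≡ 1 (mod 4), so quadratic reciprocity gives (3|137) = (137|3). Reduce: 137 ≡ 2 (mod 3). Now have -(2|3).
Factor out 2: 2 = 2. Since 3 ≡ 3 (mod 8), (2|3) = -1. Now have (1|3).
(1|3) = 1. Collecting the sign factors: 1.
(7837|5179) = 1, and 5179 is prime, so 7837 is a quadratic residue mod 5179.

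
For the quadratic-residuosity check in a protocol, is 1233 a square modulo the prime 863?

no

(1233/863)
  = (370/863)    [1233 ≡ 370 mod 863]
  = (185/863)    [863 ≡ 7 mod 8 ⇒ (2/863) = +1]
  = (863/185)    [QR: 185 ≡ 1 mod 4, sign kept]
  = (123/185)    [863 ≡ 123 mod 185]
  = (185/123)    [QR: 185 ≡ 1 mod 4, sign kept]
  = (62/123)    [185 ≡ 62 mod 123]
  = -(31/123)    [123 ≡ 3 mod 8 ⇒ (2/123) = -1]
  = (123/31)    [QR: both ≡ 3 mod 4, sign flips]
  = (30/31)    [123 ≡ 30 mod 31]
  = (15/31)    [31 ≡ 7 mod 8 ⇒ (2/31) = +1]
  = -(31/15)    [QR: both ≡ 3 mod 4, sign flips]
  = -(1/15)    [31 ≡ 1 mod 15]
  = -1    [(1/15) = 1]
The Legendre symbol is -1, so x^2 ≡ 1233 (mod 863) has no solution.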